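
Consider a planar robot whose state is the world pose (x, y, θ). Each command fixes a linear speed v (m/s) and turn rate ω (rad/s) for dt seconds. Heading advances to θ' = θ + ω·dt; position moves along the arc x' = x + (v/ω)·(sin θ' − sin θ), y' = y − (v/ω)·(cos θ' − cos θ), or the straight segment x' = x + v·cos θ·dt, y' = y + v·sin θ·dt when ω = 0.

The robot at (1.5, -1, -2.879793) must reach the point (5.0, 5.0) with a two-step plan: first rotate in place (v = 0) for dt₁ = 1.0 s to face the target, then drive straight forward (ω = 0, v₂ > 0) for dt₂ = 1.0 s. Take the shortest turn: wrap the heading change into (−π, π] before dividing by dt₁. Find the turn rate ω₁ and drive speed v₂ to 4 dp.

ω₁ = -2.3607, v₂ = 6.9462

heading to target = atan2(5−-1, 5−1.5) = 1.0427
Δθ = wrap(1.0427 − -2.8798) = -2.3607; ω₁ = Δθ/dt₁ = -2.3607
distance = √((5−1.5)² + (5−-1)²) = 6.9462; v₂ = distance/dt₂ = 6.9462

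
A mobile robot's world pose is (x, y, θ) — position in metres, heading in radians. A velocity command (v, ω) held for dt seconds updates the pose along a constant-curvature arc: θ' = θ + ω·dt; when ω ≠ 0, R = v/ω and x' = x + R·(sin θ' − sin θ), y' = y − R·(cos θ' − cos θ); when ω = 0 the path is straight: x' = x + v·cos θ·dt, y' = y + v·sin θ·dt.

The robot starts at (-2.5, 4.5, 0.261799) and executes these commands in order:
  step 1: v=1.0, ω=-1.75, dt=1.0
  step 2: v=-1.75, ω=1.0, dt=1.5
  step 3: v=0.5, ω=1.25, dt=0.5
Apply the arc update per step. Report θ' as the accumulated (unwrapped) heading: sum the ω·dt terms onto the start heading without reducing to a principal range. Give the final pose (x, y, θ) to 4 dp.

step 1: θ'=-1.4882 (R=-0.5714) → pose (-1.7826, 3.9952, -1.4882)
step 2: θ'=0.0118 (R=-1.7500) → pose (-3.5473, 5.6007, 0.0118)
step 3: θ'=0.6368 (R=0.4000) → pose (-3.3142, 5.6791, 0.6368)

(-3.3142, 5.6791, 0.6368)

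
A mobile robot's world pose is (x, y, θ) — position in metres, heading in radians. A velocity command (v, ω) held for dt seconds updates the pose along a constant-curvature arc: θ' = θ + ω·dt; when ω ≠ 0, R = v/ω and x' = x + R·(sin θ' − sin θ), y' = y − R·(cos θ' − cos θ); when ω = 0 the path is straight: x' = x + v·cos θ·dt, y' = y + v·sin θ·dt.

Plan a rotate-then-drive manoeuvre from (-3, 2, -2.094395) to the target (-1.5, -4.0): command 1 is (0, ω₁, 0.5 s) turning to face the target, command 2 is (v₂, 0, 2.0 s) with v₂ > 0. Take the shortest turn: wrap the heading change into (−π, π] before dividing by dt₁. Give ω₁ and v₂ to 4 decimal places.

ω₁ = 1.5372, v₂ = 3.0923

heading to target = atan2(-4−2, -1.5−-3) = -1.3258
Δθ = wrap(-1.3258 − -2.0944) = 0.7686; ω₁ = Δθ/dt₁ = 1.5372
distance = √((-1.5−-3)² + (-4−2)²) = 6.1847; v₂ = distance/dt₂ = 3.0923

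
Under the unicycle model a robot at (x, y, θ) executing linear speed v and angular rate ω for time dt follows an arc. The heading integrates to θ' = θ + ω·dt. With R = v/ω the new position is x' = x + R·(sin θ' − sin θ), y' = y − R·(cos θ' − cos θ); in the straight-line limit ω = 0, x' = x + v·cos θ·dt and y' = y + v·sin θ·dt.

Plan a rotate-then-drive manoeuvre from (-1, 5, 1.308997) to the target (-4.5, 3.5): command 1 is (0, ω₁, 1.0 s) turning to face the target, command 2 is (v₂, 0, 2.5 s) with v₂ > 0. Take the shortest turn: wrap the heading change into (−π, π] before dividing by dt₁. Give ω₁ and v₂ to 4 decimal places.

ω₁ = 2.2375, v₂ = 1.5232

heading to target = atan2(3.5−5, -4.5−-1) = -2.7367
Δθ = wrap(-2.7367 − 1.3090) = 2.2375; ω₁ = Δθ/dt₁ = 2.2375
distance = √((-4.5−-1)² + (3.5−5)²) = 3.8079; v₂ = distance/dt₂ = 1.5232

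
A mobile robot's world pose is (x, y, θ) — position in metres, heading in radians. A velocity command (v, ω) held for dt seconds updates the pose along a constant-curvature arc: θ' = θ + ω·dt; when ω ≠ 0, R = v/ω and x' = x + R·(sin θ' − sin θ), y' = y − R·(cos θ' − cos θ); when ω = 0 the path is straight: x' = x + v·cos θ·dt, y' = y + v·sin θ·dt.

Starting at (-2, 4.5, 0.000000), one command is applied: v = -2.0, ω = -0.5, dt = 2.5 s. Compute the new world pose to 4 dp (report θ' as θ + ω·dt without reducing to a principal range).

(-5.7959, 7.2387, -1.2500)

θ' = 0.0000 + -0.5·2.5 = -1.2500
R = v/ω = -2.0/-0.5 = 4.0000
x' = -2 + 4.0000·(sin -1.2500 − sin 0.0000) = -5.7959
y' = 4.5 − 4.0000·(cos -1.2500 − cos 0.0000) = 7.2387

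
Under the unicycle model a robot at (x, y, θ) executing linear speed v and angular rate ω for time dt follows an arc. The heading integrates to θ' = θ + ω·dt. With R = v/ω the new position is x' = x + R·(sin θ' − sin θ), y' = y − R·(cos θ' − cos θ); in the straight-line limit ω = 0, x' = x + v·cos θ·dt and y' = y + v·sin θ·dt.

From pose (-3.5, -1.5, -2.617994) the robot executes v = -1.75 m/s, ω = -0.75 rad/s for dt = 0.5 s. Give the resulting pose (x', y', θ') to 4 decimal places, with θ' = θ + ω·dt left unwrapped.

(-2.6788, -1.2131, -2.9930)

θ' = -2.6180 + -0.75·0.5 = -2.9930
R = v/ω = -1.75/-0.75 = 2.3333
x' = -3.5 + 2.3333·(sin -2.9930 − sin -2.6180) = -2.6788
y' = -1.5 − 2.3333·(cos -2.9930 − cos -2.6180) = -1.2131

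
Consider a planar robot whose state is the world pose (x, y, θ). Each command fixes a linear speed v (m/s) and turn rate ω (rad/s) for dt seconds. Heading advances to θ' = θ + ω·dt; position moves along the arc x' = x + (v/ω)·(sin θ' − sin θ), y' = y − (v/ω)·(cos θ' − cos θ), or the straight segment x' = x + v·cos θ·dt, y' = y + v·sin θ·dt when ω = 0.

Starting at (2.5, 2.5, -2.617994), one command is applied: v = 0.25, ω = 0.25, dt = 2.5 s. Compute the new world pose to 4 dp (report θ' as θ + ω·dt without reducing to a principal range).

(2.0878, 2.0437, -1.9930)

θ' = -2.6180 + 0.25·2.5 = -1.9930
R = v/ω = 0.25/0.25 = 1.0000
x' = 2.5 + 1.0000·(sin -1.9930 − sin -2.6180) = 2.0878
y' = 2.5 − 1.0000·(cos -1.9930 − cos -2.6180) = 2.0437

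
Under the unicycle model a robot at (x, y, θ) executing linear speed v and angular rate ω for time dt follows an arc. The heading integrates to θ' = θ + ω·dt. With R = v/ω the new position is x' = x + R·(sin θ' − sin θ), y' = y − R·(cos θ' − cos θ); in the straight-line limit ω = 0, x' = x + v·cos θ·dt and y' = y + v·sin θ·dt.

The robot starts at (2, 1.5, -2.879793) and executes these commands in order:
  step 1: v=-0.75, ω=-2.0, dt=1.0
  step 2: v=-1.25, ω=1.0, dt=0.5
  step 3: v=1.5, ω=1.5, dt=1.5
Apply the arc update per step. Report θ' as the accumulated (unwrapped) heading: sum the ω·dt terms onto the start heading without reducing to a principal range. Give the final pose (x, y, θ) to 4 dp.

step 1: θ'=-4.8798 (R=0.3750) → pose (2.4668, 1.0753, -4.8798)
step 2: θ'=-4.3798 (R=-1.2500) → pose (2.5178, 0.4589, -4.3798)
step 3: θ'=-2.1298 (R=1.0000) → pose (0.7249, 0.6627, -2.1298)

(0.7249, 0.6627, -2.1298)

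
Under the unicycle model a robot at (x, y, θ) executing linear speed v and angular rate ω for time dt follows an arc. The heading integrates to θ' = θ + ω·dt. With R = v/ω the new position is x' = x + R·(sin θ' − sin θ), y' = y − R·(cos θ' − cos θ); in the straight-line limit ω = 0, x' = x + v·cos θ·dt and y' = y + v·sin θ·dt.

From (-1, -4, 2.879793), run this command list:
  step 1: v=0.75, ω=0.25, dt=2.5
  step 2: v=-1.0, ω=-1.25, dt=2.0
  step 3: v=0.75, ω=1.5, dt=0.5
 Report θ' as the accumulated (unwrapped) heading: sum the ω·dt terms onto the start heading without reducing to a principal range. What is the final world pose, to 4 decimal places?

step 1: θ'=3.5048 (R=3.0000) → pose (-2.8423, -4.0935, 3.5048)
step 2: θ'=1.0048 (R=0.8000) → pose (-1.8828, -5.2703, 1.0048)
step 3: θ'=1.7548 (R=0.5000) → pose (-1.8133, -4.9107, 1.7548)

(-1.8133, -4.9107, 1.7548)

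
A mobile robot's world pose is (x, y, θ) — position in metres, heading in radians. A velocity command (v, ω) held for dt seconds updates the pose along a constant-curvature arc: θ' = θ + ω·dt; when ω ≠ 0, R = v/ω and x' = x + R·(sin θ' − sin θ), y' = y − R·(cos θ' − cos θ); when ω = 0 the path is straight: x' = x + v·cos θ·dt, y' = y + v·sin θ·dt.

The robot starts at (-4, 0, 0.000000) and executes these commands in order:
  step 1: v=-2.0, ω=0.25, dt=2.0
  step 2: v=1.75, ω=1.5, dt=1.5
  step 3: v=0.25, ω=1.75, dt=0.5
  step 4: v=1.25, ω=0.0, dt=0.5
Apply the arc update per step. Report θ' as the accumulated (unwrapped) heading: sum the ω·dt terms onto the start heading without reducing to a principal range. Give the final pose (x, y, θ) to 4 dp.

step 1: θ'=0.5000 (R=-8.0000) → pose (-7.8354, -0.9793, 0.5000)
step 2: θ'=2.7500 (R=1.1667) → pose (-7.9495, 1.1229, 2.7500)
step 3: θ'=3.6250 (R=0.1429) → pose (-8.0704, 1.1173, 3.6250)
step 4: θ'=3.6250 (straight) → pose (-8.6238, 0.8268, 3.6250)

(-8.6238, 0.8268, 3.6250)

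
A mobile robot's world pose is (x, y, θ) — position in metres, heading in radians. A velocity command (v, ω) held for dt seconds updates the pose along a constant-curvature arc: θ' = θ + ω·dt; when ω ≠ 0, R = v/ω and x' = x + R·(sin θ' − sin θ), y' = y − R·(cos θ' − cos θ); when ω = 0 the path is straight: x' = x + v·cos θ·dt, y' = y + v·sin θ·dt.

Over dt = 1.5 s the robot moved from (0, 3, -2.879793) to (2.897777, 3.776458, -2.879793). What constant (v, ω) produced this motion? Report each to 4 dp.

Δθ = -2.879793 − -2.879793 = 0.000000
ω = Δθ/dt = 0.000000/1.5 = 0.0000
ω = 0 → v = (Δx·cos θ + Δy·sin θ)/dt = -2.0000

v = -2.0000, ω = 0.0000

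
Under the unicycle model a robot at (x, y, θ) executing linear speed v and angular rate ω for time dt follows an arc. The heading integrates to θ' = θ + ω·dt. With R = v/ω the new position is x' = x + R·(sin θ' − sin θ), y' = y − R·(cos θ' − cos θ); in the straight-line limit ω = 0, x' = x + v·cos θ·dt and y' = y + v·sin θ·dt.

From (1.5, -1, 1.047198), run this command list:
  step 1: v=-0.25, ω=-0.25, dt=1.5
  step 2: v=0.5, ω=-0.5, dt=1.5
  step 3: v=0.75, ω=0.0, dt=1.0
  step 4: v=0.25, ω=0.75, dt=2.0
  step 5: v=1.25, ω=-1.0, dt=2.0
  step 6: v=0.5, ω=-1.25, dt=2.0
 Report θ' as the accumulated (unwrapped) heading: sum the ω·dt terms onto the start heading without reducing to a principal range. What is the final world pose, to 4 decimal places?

(4.7864, -0.7155, -3.0778)

step 1: θ'=0.6722 (R=1.0000) → pose (1.2567, -1.2825, 0.6722)
step 2: θ'=-0.0778 (R=-1.0000) → pose (1.9571, -1.0679, -0.0778)
step 3: θ'=-0.0778 (straight) → pose (2.7048, -1.1262, -0.0778)
step 4: θ'=1.4222 (R=0.3333) → pose (3.0604, -0.8433, 1.4222)
step 5: θ'=-0.5778 (R=-1.2500) → pose (4.9794, 0.0188, -0.5778)
step 6: θ'=-3.0778 (R=-0.4000) → pose (4.7864, -0.7155, -3.0778)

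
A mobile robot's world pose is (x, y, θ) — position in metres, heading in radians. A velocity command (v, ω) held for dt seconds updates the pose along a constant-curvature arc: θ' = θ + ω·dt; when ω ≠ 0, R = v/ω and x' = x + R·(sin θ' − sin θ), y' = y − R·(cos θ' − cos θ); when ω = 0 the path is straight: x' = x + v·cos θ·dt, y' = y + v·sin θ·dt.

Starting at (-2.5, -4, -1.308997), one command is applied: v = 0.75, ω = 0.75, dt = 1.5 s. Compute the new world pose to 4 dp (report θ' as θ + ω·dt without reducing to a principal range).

(-1.7170, -4.7243, -0.1840)

θ' = -1.3090 + 0.75·1.5 = -0.1840
R = v/ω = 0.75/0.75 = 1.0000
x' = -2.5 + 1.0000·(sin -0.1840 − sin -1.3090) = -1.7170
y' = -4 − 1.0000·(cos -0.1840 − cos -1.3090) = -4.7243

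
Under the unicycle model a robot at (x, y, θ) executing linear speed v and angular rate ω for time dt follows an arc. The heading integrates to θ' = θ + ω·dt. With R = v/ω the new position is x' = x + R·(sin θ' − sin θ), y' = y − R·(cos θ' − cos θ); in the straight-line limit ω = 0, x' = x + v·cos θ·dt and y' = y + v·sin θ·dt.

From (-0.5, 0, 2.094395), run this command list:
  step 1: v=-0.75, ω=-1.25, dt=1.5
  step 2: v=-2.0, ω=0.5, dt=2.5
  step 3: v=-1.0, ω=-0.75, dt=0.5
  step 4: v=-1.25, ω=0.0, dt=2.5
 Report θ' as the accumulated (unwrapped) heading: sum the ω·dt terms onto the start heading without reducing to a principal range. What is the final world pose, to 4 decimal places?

step 1: θ'=0.2194 (R=0.6000) → pose (-0.8890, -0.8856, 0.2194)
step 2: θ'=1.4694 (R=-4.0000) → pose (-3.9979, -4.3848, 1.4694)
step 3: θ'=1.0944 (R=1.3333) → pose (-4.1395, -4.8613, 1.0944)
step 4: θ'=1.0944 (straight) → pose (-5.5726, -7.6383, 1.0944)

(-5.5726, -7.6383, 1.0944)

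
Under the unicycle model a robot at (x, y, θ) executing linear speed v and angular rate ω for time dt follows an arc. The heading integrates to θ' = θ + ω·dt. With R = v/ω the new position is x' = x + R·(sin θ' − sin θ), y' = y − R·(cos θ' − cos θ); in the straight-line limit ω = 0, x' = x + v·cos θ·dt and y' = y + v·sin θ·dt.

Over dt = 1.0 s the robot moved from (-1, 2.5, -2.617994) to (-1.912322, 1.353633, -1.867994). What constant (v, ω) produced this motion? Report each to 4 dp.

v = 1.5000, ω = 0.7500

Δθ = -1.867994 − -2.617994 = 0.750000
ω = Δθ/dt = 0.750000/1.0 = 0.7500
R = −Δy/(cos θ' − cos θ) = 2.0000
v = R·ω = 2.0000·0.7500 = 1.5000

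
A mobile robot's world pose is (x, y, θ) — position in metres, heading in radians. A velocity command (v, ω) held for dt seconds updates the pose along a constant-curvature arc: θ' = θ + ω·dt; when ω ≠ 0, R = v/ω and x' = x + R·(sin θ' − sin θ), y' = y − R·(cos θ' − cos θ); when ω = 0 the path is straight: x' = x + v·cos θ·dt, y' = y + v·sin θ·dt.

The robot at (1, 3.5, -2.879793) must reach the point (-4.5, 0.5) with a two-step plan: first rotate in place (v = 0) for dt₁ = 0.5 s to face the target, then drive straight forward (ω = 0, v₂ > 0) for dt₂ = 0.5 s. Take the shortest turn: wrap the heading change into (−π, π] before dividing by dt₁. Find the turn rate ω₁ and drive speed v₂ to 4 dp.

heading to target = atan2(0.5−3.5, -4.5−1) = -2.6422
Δθ = wrap(-2.6422 − -2.8798) = 0.2375; ω₁ = Δθ/dt₁ = 0.4751
distance = √((-4.5−1)² + (0.5−3.5)²) = 6.2650; v₂ = distance/dt₂ = 12.5300

ω₁ = 0.4751, v₂ = 12.5300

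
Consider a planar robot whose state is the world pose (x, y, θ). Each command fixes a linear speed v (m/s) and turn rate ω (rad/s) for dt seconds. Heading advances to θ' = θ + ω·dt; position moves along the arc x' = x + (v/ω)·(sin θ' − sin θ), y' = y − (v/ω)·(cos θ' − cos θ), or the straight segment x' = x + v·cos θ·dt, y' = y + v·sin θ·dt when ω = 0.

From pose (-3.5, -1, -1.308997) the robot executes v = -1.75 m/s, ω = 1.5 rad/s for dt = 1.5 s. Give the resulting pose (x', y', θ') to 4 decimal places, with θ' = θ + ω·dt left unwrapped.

(-5.5698, -0.6148, 0.9410)

θ' = -1.3090 + 1.5·1.5 = 0.9410
R = v/ω = -1.75/1.5 = -1.1667
x' = -3.5 + -1.1667·(sin 0.9410 − sin -1.3090) = -5.5698
y' = -1 − -1.1667·(cos 0.9410 − cos -1.3090) = -0.6148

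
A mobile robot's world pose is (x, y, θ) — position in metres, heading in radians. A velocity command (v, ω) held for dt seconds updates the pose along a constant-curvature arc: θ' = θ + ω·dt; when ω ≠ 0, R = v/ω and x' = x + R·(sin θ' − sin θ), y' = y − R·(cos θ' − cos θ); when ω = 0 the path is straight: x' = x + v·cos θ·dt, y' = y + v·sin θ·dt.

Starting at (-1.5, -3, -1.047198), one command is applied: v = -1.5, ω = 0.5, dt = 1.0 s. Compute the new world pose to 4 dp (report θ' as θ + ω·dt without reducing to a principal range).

θ' = -1.0472 + 0.5·1.0 = -0.5472
R = v/ω = -1.5/0.5 = -3.0000
x' = -1.5 + -3.0000·(sin -0.5472 − sin -1.0472) = -2.5372
y' = -3 − -3.0000·(cos -0.5472 − cos -1.0472) = -1.9380

(-2.5372, -1.9380, -0.5472)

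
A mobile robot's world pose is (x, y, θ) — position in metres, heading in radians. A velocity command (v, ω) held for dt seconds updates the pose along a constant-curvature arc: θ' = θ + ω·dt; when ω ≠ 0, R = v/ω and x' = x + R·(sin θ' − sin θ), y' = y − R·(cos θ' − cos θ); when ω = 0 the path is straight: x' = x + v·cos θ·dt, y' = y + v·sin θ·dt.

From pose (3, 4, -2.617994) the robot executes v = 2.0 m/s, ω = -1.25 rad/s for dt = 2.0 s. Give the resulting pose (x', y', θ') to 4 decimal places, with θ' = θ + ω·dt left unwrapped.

θ' = -2.6180 + -1.25·2.0 = -5.1180
R = v/ω = 2.0/-1.25 = -1.6000
x' = 3 + -1.6000·(sin -5.1180 − sin -2.6180) = 0.7298
y' = 4 − -1.6000·(cos -5.1180 − cos -2.6180) = 6.0170

(0.7298, 6.0170, -5.1180)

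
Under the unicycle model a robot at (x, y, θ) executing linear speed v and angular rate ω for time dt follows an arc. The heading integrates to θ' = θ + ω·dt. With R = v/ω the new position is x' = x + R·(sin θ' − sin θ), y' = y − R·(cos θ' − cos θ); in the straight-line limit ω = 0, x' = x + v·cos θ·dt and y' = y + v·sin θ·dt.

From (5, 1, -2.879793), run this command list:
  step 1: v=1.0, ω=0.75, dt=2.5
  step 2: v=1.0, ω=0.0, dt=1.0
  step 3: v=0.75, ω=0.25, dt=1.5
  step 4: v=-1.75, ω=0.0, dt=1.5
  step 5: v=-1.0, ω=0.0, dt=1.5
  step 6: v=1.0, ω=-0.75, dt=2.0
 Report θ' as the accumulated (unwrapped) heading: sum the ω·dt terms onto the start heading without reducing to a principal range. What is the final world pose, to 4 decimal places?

step 1: θ'=-1.0048 (R=1.3333) → pose (4.2197, -1.0029, -1.0048)
step 2: θ'=-1.0048 (straight) → pose (4.7560, -1.8470, -1.0048)
step 3: θ'=-0.6298 (R=3.0000) → pose (5.5212, -2.6626, -0.6298)
step 4: θ'=-0.6298 (straight) → pose (3.3998, -1.1166, -0.6298)
step 5: θ'=-0.6298 (straight) → pose (2.1876, -0.2331, -0.6298)
step 6: θ'=-2.1298 (R=-1.3333) → pose (2.5326, -2.0177, -2.1298)

(2.5326, -2.0177, -2.1298)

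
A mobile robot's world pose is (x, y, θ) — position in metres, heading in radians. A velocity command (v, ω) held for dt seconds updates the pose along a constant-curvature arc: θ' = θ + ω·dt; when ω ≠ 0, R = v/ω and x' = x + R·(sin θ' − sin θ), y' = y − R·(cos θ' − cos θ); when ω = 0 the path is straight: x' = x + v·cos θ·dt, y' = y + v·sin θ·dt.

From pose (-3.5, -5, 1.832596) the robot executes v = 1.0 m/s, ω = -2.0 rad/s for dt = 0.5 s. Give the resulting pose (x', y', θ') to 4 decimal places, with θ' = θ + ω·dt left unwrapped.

θ' = 1.8326 + -2.0·0.5 = 0.8326
R = v/ω = 1.0/-2.0 = -0.5000
x' = -3.5 + -0.5000·(sin 0.8326 − sin 1.8326) = -3.3869
y' = -5 − -0.5000·(cos 0.8326 − cos 1.8326) = -4.5341

(-3.3869, -4.5341, 0.8326)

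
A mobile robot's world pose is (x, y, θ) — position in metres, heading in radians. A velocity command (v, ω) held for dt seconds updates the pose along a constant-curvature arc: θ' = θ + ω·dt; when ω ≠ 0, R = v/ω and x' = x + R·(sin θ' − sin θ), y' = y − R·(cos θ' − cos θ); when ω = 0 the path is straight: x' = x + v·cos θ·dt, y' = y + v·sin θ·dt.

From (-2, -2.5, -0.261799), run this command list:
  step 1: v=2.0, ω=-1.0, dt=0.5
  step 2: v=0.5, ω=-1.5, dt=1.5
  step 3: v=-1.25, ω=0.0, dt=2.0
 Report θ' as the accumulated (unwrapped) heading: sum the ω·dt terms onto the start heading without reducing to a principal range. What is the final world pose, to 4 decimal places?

step 1: θ'=-0.7618 (R=-2.0000) → pose (-1.1372, -2.9847, -0.7618)
step 2: θ'=-3.0118 (R=-0.3333) → pose (-1.3241, -3.5564, -3.0118)
step 3: θ'=-3.0118 (straight) → pose (1.1549, -3.2328, -3.0118)

(1.1549, -3.2328, -3.0118)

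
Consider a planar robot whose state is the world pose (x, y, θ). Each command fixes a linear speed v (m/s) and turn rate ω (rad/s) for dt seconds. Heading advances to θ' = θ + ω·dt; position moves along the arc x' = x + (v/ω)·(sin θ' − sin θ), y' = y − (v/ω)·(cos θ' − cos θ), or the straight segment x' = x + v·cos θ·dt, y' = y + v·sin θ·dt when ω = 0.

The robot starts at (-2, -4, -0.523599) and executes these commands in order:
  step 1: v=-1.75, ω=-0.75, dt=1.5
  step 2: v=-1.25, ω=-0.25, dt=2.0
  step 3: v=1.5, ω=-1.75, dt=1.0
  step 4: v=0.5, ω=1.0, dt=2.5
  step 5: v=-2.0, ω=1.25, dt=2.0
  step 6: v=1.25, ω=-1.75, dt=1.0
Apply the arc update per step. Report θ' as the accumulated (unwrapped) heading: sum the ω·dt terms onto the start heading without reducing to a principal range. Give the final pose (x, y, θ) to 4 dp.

(-6.4405, 0.6361, -0.6486)

step 1: θ'=-1.6486 (R=2.3333) → pose (-3.1596, -1.7979, -1.6486)
step 2: θ'=-2.1486 (R=5.0000) → pose (-2.3631, 0.5444, -2.1486)
step 3: θ'=-3.8986 (R=-0.8571) → pose (-3.6697, 0.3895, -3.8986)
step 4: θ'=-1.3986 (R=0.5000) → pose (-4.5057, -0.0596, -1.3986)
step 5: θ'=1.1014 (R=-1.6000) → pose (-7.5090, 0.3900, 1.1014)
step 6: θ'=-0.6486 (R=-0.7143) → pose (-6.4405, 0.6361, -0.6486)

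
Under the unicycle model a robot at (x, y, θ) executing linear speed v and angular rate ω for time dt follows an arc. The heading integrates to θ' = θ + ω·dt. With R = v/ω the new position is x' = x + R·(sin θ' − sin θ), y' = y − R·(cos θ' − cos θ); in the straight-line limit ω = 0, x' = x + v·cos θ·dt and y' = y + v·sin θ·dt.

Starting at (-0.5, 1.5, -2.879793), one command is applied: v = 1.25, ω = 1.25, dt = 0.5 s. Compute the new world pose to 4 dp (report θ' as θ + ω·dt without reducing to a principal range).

(-1.0162, 1.1660, -2.2548)

θ' = -2.8798 + 1.25·0.5 = -2.2548
R = v/ω = 1.25/1.25 = 1.0000
x' = -0.5 + 1.0000·(sin -2.2548 − sin -2.8798) = -1.0162
y' = 1.5 − 1.0000·(cos -2.2548 − cos -2.8798) = 1.1660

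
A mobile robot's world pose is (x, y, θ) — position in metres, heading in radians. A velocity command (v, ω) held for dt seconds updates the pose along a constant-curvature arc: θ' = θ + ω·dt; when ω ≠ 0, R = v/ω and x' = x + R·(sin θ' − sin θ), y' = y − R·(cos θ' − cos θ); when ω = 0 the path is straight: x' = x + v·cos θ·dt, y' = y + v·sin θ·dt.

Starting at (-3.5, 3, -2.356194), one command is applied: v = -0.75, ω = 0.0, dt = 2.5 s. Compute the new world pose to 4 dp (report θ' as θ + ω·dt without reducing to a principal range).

θ' = -2.3562 + 0.0·2.5 = -2.3562
ω = 0 → straight: x' = -3.5 + -0.75·cos(-2.3562)·2.5 = -2.1742
y' = 3 + -0.75·sin(-2.3562)·2.5 = 4.3258

(-2.1742, 4.3258, -2.3562)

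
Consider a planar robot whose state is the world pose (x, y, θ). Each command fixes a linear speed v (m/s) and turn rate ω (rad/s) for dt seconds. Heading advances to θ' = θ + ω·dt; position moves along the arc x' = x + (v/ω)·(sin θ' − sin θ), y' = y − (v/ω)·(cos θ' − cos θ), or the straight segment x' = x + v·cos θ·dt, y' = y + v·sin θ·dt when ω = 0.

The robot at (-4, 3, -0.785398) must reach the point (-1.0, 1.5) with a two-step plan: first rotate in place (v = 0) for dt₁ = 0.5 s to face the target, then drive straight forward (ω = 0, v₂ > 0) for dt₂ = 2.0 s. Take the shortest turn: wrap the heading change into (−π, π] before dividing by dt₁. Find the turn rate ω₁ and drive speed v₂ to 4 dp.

ω₁ = 0.6435, v₂ = 1.6771

heading to target = atan2(1.5−3, -1−-4) = -0.4636
Δθ = wrap(-0.4636 − -0.7854) = 0.3218; ω₁ = Δθ/dt₁ = 0.6435
distance = √((-1−-4)² + (1.5−3)²) = 3.3541; v₂ = distance/dt₂ = 1.6771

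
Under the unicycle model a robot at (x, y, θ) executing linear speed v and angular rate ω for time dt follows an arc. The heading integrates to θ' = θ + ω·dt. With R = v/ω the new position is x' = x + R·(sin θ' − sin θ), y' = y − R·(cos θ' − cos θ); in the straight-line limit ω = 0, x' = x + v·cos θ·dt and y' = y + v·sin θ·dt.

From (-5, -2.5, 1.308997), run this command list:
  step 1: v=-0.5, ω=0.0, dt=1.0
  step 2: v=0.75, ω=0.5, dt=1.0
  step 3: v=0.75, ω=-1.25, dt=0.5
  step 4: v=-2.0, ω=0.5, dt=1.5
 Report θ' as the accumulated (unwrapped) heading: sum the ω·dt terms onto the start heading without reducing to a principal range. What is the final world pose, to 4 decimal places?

step 1: θ'=1.3090 (straight) → pose (-5.1294, -2.9830, 1.3090)
step 2: θ'=1.8090 (R=1.5000) → pose (-5.1207, -2.2408, 1.8090)
step 3: θ'=1.1840 (R=-0.6000) → pose (-5.0933, -1.8729, 1.1840)
step 4: θ'=1.9340 (R=-4.0000) → pose (-5.1278, -4.8029, 1.9340)

(-5.1278, -4.8029, 1.9340)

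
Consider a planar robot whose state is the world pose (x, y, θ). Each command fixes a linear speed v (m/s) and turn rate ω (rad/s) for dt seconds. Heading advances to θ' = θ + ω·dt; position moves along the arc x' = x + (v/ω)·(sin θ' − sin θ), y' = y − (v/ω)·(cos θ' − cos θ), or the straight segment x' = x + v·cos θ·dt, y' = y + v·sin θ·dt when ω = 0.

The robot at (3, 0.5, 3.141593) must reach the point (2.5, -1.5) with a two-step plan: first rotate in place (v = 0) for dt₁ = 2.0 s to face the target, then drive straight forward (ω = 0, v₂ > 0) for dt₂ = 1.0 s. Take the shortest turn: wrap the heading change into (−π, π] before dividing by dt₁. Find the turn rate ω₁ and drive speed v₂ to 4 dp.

heading to target = atan2(-1.5−0.5, 2.5−3) = -1.8158
Δθ = wrap(-1.8158 − 3.1416) = 1.3258; ω₁ = Δθ/dt₁ = 0.6629
distance = √((2.5−3)² + (-1.5−0.5)²) = 2.0616; v₂ = distance/dt₂ = 2.0616

ω₁ = 0.6629, v₂ = 2.0616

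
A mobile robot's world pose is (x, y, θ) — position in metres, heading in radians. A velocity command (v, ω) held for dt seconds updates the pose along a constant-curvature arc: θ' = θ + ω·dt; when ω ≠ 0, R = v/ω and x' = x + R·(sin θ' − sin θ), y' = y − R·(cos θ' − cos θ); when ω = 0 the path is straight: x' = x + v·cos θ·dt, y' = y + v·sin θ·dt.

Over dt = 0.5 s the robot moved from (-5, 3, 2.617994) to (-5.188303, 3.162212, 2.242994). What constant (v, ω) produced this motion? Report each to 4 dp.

v = 0.5000, ω = -0.7500

Δθ = 2.242994 − 2.617994 = -0.375000
ω = Δθ/dt = -0.375000/0.5 = -0.7500
R = Δx/(sin θ' − sin θ) = -0.6667
v = R·ω = -0.6667·-0.7500 = 0.5000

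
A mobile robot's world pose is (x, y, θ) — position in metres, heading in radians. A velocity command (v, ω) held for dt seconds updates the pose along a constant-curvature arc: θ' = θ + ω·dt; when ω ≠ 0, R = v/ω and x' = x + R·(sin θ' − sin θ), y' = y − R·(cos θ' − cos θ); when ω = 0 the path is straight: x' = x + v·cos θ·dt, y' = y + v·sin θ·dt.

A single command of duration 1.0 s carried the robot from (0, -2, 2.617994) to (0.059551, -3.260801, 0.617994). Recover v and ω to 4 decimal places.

v = -1.5000, ω = -2.0000

Δθ = 0.617994 − 2.617994 = -2.000000
ω = Δθ/dt = -2.000000/1.0 = -2.0000
R = −Δy/(cos θ' − cos θ) = 0.7500
v = R·ω = 0.7500·-2.0000 = -1.5000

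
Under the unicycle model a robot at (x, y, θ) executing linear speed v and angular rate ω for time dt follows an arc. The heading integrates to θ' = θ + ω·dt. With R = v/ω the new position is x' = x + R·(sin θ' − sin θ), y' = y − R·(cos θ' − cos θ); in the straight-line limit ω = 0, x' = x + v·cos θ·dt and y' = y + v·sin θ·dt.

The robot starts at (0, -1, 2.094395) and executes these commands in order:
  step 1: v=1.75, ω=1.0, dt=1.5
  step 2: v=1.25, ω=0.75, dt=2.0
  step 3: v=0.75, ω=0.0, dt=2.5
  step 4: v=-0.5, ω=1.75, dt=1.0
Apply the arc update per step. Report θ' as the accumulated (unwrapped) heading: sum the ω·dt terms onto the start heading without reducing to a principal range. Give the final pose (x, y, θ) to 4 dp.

step 1: θ'=3.5944 (R=1.7500) → pose (-2.2811, -0.3014, 3.5944)
step 2: θ'=5.0944 (R=1.6667) → pose (-3.0985, -2.4214, 5.0944)
step 3: θ'=5.0944 (straight) → pose (-2.3996, -4.1612, 5.0944)
step 4: θ'=6.8444 (R=-0.2857) → pose (-2.8167, -4.0258, 6.8444)

(-2.8167, -4.0258, 6.8444)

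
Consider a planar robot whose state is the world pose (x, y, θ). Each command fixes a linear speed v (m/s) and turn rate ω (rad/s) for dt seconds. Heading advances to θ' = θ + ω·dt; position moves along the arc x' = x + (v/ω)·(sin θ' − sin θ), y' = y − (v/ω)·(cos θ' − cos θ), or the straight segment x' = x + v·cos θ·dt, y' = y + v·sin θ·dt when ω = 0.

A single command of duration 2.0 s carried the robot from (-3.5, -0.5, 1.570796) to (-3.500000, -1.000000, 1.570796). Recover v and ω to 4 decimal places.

v = -0.2500, ω = 0.0000

Δθ = 1.570796 − 1.570796 = 0.000000
ω = Δθ/dt = 0.000000/2.0 = 0.0000
ω = 0 → v = (Δx·cos θ + Δy·sin θ)/dt = -0.2500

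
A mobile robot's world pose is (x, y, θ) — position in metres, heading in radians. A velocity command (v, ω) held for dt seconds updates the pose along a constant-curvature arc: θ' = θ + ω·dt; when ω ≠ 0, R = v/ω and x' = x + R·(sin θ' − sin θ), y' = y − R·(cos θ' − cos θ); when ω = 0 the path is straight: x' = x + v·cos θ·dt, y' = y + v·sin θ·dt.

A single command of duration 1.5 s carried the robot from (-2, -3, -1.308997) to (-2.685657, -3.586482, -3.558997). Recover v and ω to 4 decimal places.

Δθ = -3.558997 − -1.308997 = -2.250000
ω = Δθ/dt = -2.250000/1.5 = -1.5000
R = Δx/(sin θ' − sin θ) = -0.5000
v = R·ω = -0.5000·-1.5000 = 0.7500

v = 0.7500, ω = -1.5000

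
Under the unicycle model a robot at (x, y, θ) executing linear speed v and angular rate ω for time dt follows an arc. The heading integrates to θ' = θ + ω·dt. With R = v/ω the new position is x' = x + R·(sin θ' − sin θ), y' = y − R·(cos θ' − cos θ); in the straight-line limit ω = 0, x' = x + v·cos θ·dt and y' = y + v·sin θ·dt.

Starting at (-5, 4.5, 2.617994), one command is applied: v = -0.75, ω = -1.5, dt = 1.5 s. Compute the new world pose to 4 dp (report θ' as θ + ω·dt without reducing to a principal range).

(-5.0701, 3.6005, 0.3680)

θ' = 2.6180 + -1.5·1.5 = 0.3680
R = v/ω = -0.75/-1.5 = 0.5000
x' = -5 + 0.5000·(sin 0.3680 − sin 2.6180) = -5.0701
y' = 4.5 − 0.5000·(cos 0.3680 − cos 2.6180) = 3.6005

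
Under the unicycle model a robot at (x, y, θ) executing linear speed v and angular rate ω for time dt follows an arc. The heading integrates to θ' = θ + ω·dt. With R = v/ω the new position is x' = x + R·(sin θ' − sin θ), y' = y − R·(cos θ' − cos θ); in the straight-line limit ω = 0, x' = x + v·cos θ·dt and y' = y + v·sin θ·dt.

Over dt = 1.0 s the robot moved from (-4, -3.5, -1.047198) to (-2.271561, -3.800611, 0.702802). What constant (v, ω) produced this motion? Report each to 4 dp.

Δθ = 0.702802 − -1.047198 = 1.750000
ω = Δθ/dt = 1.750000/1.0 = 1.7500
R = Δx/(sin θ' − sin θ) = 1.1429
v = R·ω = 1.1429·1.7500 = 2.0000

v = 2.0000, ω = 1.7500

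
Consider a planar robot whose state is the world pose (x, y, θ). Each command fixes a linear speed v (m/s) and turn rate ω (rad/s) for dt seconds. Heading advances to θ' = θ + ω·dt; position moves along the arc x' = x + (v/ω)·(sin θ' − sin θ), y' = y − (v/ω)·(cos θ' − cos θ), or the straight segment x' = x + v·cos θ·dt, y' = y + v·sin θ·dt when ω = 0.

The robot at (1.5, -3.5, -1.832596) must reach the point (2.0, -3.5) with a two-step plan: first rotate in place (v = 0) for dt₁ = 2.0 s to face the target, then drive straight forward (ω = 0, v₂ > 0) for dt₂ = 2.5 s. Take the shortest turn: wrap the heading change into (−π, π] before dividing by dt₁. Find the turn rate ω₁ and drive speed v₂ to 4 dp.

ω₁ = 0.9163, v₂ = 0.2000

heading to target = atan2(-3.5−-3.5, 2−1.5) = 0.0000
Δθ = wrap(0.0000 − -1.8326) = 1.8326; ω₁ = Δθ/dt₁ = 0.9163
distance = √((2−1.5)² + (-3.5−-3.5)²) = 0.5000; v₂ = distance/dt₂ = 0.2000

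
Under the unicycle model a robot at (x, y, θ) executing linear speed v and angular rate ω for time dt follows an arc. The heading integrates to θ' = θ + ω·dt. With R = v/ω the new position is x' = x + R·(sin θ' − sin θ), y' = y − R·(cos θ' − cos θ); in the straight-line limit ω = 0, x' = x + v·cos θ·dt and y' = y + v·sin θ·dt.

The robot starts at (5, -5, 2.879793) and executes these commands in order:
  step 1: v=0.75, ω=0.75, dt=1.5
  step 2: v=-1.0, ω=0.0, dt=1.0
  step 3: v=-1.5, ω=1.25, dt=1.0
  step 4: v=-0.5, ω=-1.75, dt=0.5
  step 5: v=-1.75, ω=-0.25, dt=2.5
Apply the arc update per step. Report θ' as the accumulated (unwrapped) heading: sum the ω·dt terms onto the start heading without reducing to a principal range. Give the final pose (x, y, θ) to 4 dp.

step 1: θ'=4.0048 (R=1.0000) → pose (3.9813, -5.3159, 4.0048)
step 2: θ'=4.0048 (straight) → pose (4.6313, -4.5560, 4.0048)
step 3: θ'=5.2548 (R=-1.2000) → pose (4.7471, -3.1565, 5.2548)
step 4: θ'=4.3798 (R=0.2857) → pose (4.7218, -2.9158, 4.3798)
step 5: θ'=3.7548 (R=7.0000) → pose (7.3097, 0.5234, 3.7548)

(7.3097, 0.5234, 3.7548)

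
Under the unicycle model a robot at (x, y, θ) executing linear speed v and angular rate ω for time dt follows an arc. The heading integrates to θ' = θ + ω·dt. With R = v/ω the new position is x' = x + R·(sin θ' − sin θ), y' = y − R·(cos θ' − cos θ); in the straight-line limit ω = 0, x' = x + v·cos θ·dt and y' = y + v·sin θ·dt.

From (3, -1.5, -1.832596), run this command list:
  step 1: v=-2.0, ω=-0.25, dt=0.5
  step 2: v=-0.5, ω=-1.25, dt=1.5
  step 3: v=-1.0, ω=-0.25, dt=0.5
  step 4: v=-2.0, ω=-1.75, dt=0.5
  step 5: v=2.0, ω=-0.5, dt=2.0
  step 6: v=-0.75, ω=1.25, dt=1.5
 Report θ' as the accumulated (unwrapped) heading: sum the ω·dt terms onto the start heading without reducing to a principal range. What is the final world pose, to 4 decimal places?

(6.6638, 0.5126, -3.9576)

step 1: θ'=-1.9576 (R=8.0000) → pose (3.3184, -0.5527, -1.9576)
step 2: θ'=-3.8326 (R=0.4000) → pose (3.9438, -0.3954, -3.8326)
step 3: θ'=-3.9576 (R=4.0000) → pose (4.3082, -0.7373, -3.9576)
step 4: θ'=-4.8326 (R=1.1429) → pose (4.6104, -1.6573, -4.8326)
step 5: θ'=-5.8326 (R=-4.0000) → pose (6.8395, 1.4638, -5.8326)
step 6: θ'=-3.9576 (R=-0.6000) → pose (6.6638, 0.5126, -3.9576)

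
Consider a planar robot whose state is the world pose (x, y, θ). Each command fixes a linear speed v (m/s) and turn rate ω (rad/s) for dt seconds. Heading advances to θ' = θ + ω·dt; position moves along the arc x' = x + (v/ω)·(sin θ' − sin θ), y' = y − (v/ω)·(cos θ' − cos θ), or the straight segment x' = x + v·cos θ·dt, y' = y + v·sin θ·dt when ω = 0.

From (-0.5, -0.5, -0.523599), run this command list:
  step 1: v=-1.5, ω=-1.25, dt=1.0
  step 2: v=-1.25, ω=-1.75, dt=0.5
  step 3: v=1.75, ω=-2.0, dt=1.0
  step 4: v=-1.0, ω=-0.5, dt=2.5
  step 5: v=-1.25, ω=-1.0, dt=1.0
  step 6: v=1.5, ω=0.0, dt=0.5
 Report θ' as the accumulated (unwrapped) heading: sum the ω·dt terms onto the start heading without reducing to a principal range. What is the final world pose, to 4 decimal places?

step 1: θ'=-1.7736 (R=1.2000) → pose (-1.0754, 0.7809, -1.7736)
step 2: θ'=-2.6486 (R=0.7143) → pose (-0.7138, 1.2663, -2.6486)
step 3: θ'=-4.6486 (R=-0.8750) → pose (-2.0011, 1.9813, -4.6486)
step 4: θ'=-5.8986 (R=2.0000) → pose (-3.2467, -0.0001, -5.8986)
step 5: θ'=-6.8986 (R=1.2500) → pose (-4.4373, 0.1379, -6.8986)
step 6: θ'=-6.8986 (straight) → pose (-3.8249, -0.2950, -6.8986)

(-3.8249, -0.2950, -6.8986)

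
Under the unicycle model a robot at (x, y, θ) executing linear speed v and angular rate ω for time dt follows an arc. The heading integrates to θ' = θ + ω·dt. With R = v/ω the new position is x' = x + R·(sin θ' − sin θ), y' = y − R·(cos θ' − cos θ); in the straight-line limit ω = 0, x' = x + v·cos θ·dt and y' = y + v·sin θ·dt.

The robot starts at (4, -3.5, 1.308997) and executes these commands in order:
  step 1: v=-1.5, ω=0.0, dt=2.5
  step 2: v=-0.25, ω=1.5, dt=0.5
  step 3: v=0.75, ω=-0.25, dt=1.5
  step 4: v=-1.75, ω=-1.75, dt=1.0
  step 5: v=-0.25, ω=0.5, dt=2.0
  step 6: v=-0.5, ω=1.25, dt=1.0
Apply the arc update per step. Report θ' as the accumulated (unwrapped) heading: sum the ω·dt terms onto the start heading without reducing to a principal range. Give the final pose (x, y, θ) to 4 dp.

step 1: θ'=1.3090 (straight) → pose (3.0294, -7.1222, 1.3090)
step 2: θ'=2.0590 (R=-0.1667) → pose (3.0432, -7.2435, 2.0590)
step 3: θ'=1.6840 (R=-3.0000) → pose (2.7120, -6.1753, 1.6840)
step 4: θ'=-0.0660 (R=1.0000) → pose (1.6524, -7.2861, -0.0660)
step 5: θ'=0.9340 (R=-0.5000) → pose (1.2174, -7.4877, 0.9340)
step 6: θ'=2.1840 (R=-0.4000) → pose (1.2119, -7.9557, 2.1840)

(1.2119, -7.9557, 2.1840)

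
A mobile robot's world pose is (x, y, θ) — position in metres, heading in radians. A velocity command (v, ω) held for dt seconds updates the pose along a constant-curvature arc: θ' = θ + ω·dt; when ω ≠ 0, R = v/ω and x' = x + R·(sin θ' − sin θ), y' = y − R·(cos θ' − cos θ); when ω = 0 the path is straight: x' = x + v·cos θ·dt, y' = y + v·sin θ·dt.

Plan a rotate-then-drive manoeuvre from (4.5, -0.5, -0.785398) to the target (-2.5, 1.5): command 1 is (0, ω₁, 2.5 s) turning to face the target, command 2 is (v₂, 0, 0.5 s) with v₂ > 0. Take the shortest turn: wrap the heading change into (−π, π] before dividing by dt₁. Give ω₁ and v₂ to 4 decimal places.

ω₁ = -1.0538, v₂ = 14.5602

heading to target = atan2(1.5−-0.5, -2.5−4.5) = 2.8633
Δθ = wrap(2.8633 − -0.7854) = -2.6345; ω₁ = Δθ/dt₁ = -1.0538
distance = √((-2.5−4.5)² + (1.5−-0.5)²) = 7.2801; v₂ = distance/dt₂ = 14.5602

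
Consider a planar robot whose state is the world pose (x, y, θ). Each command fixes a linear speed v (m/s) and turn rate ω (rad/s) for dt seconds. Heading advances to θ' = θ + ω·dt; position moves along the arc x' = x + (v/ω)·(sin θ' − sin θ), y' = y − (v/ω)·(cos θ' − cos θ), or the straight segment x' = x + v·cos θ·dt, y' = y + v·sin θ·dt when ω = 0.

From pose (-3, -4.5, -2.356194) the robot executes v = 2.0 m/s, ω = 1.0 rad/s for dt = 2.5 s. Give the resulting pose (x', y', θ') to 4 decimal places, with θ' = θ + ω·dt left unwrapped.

θ' = -2.3562 + 1.0·2.5 = 0.1438
R = v/ω = 2.0/1.0 = 2.0000
x' = -3 + 2.0000·(sin 0.1438 − sin -2.3562) = -1.2992
y' = -4.5 − 2.0000·(cos 0.1438 − cos -2.3562) = -7.8936

(-1.2992, -7.8936, 0.1438)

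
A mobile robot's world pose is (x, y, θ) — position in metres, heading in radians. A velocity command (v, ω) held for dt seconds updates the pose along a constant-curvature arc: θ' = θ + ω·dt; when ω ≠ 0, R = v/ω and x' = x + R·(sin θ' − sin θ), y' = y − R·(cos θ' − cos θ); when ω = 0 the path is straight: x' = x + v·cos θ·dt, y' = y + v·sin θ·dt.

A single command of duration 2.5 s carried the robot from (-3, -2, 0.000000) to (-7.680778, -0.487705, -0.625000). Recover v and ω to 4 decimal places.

Δθ = -0.625000 − 0.000000 = -0.625000
ω = Δθ/dt = -0.625000/2.5 = -0.2500
R = Δx/(sin θ' − sin θ) = 8.0000
v = R·ω = 8.0000·-0.2500 = -2.0000

v = -2.0000, ω = -0.2500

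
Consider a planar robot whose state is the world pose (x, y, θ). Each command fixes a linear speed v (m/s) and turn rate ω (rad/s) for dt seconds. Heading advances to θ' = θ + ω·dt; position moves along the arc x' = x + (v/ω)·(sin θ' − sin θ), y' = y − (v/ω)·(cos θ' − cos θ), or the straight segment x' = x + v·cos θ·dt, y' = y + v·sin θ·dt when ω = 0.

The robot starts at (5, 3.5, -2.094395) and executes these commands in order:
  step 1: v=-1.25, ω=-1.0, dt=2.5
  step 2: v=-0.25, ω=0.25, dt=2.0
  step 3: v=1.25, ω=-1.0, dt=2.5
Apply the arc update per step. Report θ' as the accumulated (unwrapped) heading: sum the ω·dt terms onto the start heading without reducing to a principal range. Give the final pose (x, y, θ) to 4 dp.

(8.9034, 4.4747, -6.5944)

step 1: θ'=-4.5944 (R=1.2500) → pose (7.3238, 3.0222, -4.5944)
step 2: θ'=-4.0944 (R=-1.0000) → pose (7.5018, 2.5605, -4.0944)
step 3: θ'=-6.5944 (R=-1.2500) → pose (8.9034, 4.4747, -6.5944)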